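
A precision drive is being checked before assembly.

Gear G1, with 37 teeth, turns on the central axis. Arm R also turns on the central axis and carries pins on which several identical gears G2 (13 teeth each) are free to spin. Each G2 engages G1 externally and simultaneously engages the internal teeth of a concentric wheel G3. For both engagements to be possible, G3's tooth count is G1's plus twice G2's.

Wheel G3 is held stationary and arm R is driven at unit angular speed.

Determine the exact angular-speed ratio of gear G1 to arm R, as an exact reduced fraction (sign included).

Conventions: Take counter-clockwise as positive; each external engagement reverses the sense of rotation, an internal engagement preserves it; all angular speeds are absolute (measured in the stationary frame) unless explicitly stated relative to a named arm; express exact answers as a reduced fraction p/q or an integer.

100/37

planetary set (37T centre, 13T on arm, 63T internal) — Willis relation
ring teeth: 37 + 2·13 = 63
37(ω_sun−ω_arm) = −63(ω_ring−ω_arm),  ω_ring = 0, ω_arm = 1
ω_sun = 1 − (63/37)(0−1) = 100/37
ω_out/ω_in = 100/37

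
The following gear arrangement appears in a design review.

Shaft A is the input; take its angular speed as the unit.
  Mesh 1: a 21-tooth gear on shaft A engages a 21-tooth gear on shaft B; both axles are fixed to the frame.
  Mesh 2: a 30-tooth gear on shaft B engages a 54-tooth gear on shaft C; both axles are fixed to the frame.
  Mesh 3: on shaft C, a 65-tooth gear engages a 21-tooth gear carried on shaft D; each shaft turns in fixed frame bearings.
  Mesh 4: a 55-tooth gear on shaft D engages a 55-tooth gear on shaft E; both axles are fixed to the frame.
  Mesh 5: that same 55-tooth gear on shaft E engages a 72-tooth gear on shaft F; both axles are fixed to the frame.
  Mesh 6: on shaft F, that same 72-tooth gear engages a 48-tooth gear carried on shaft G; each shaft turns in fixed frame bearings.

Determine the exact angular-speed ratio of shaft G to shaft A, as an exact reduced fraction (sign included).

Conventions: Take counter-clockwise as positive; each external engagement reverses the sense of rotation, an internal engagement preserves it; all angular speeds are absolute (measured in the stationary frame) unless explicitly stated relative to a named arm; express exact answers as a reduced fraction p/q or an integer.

class = fixed-axis compound train [6 meshes; 6 ratios multiply, 6 sense flips]
mesh 1 [21T→21T]: running ratio 1, sense −
mesh 2 [30T→54T]: running ratio 5/9, sense +
mesh 3 [65T→21T]: running ratio 325/189, sense −
mesh 4 [55T→55T]: running ratio 325/189, sense +
mesh 5 [55T→72T]: running ratio 17875/13608, sense −
mesh 6 [72T→48T]: running ratio 17875/9072, sense +
ω_out/ω_in = 17875/9072

17875/9072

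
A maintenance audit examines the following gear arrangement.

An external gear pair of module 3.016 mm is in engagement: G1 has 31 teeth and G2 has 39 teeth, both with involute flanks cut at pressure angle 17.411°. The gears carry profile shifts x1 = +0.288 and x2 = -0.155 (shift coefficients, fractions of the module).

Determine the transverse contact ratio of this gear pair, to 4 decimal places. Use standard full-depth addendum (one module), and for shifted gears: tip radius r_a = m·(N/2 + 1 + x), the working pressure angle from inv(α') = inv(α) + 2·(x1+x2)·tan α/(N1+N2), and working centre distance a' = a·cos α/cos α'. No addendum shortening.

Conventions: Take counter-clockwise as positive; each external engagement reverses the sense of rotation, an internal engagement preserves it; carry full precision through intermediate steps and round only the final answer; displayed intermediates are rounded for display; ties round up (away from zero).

topology: single-mesh involute geometry — m = 3.016, 31T/39T pair
base radii: r_b1 = 44.606142, r_b2 = 56.117405
tip radii: r_a1 = 50.632608, r_a2 = 61.360520
inv(α') = inv(17.411°) + 2·(+0.288-0.155)·tan α/(31+39) = 0.01090423  ⇒  α' = 18.07768°
a' = a·cos α / cos α' = 105.5600·cos 17.411°/cos 18.07768° = 105.953778
action lengths: √(r_a1²−r_b1²) = 23.957318, √(r_a2²−r_b2²) = 24.818346
base pitch p_b = π·m·cos α = 9.040924
CR = (23.957318 + 24.818346 − 105.953778·sin 18.07768°)/9.040924 = 1.758399
contact ratio ≈ 1.7584

1.7584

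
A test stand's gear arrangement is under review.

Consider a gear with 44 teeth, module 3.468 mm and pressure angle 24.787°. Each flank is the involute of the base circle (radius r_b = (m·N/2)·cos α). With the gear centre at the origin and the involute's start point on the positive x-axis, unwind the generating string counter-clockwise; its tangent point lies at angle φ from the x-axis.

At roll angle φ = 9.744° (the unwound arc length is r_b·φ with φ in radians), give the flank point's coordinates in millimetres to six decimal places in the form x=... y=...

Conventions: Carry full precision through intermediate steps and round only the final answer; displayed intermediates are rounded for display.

single-mesh involute tooth geometry (44T wheel at module 3.468)
pitch radius r_p = m·N/2 = 3.468·44/2 = 76.296000
base radius r_b = r_p·cos α = 76.296000·cos 24.787° = 69.267050
roll angle φ = 9.744° = 0.17006488 rad
x = r_b·(cos φ + φ·sin φ) = 70.261492
y = r_b·(sin φ − φ·cos φ) = 0.113238

x=70.261492 y=0.113238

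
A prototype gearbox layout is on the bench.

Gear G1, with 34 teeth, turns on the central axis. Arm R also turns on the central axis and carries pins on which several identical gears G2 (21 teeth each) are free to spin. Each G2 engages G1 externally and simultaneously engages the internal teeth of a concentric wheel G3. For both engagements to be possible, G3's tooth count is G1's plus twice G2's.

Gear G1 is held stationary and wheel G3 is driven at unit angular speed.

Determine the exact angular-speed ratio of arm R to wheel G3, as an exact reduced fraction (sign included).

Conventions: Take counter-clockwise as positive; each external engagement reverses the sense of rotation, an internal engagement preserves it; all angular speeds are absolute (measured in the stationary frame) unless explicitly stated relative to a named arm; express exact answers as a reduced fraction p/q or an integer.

planetary set (34T centre, 21T on arm, 76T internal) — Willis relation
ring teeth: 34 + 2·21 = 76
34(ω_sun−ω_arm) = −76(ω_ring−ω_arm),  ω_sun = 0, ω_ring = 1
34(0−ω_arm) = −76(1−ω_arm)  ⇒  110·ω_arm = 76  ⇒  ω_arm = 38/55
ω_out/ω_in = 38/55

38/55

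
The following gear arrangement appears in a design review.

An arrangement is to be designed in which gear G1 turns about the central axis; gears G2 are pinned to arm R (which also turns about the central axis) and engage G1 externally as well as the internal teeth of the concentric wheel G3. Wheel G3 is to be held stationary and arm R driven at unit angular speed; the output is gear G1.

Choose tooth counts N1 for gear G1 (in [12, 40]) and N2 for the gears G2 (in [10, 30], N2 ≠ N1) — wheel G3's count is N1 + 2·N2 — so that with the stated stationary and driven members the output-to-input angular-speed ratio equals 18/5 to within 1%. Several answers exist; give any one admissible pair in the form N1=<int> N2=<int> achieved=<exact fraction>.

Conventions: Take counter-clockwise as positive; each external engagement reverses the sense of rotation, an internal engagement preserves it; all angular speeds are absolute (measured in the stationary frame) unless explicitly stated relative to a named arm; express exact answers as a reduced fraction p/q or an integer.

N1=15 N2=12 achieved=18/5

topology: planetary set — design target 18/5, arm = carrier (Willis)
Willis with ω_ring = 0: ω_sun/ω_arm = (N1+N3)/N1; set equal to 18/5  ⇒  N3/N1 = 18/5 − 1 = 13/5
N3 = N1 + 2·N2  ⇒  N2/N1 = (N3/N1 − 1)/2 = (13/5 − 1)/2 = 4/5
smallest multiple with N1 ≥ 12 and N2 ≥ 10: k = 3  ⇒  N1 = 3·5 = 15, N2 = 3·4 = 12 (N1 ≤ 40, N2 ≤ 30, N2 ≠ N1 ✓), N3 = 15 + 2·12 = 39
check: (N1+N3)/N1 with N1 = 15, N3 = 39 gives 18/5; |achieved − target| = 0 ≤ 9/250 ✓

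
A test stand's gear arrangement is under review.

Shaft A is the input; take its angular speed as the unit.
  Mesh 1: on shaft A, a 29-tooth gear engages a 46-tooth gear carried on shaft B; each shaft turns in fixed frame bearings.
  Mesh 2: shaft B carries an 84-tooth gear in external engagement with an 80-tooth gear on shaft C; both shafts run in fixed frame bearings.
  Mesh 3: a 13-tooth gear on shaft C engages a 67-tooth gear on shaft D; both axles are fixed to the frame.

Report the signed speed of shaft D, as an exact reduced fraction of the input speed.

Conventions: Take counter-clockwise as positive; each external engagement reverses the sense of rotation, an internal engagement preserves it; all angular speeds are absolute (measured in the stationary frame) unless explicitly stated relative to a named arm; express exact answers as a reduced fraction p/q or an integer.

3-mesh fixed-axis compound train (all bearings frame-fixed)
mesh 1 [29T→46T]: |ω|/ω_in = 1×29/46 = 29/46, sense flips to −
mesh 2 [84T→80T]: |ω|/ω_in = (29/46)×84/80 = 609/920, sense flips to +
mesh 3 [13T→67T]: |ω|/ω_in = (609/920)×13/67 = 7917/61640, sense flips to −
signed output speed (× input speed) = -7917/61640

-7917/61640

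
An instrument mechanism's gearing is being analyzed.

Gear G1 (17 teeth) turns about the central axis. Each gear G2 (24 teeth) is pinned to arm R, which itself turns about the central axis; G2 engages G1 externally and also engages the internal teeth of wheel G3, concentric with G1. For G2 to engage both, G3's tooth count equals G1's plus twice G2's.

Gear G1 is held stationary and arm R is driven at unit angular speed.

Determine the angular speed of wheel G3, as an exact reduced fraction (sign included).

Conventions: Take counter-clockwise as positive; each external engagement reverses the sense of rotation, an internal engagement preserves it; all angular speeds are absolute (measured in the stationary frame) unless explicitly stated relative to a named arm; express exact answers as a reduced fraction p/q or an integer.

82/65

recognized (axles ride arm R): planetary set, 17/24/65 teeth
ring teeth: 17 + 2·24 = 65
17(ω_sun−ω_arm) = −65(ω_ring−ω_arm),  ω_sun = 0, ω_arm = 1
ω_ring = 1 − (17/65)(0−1) = 82/65
exact speed ratio = 82/65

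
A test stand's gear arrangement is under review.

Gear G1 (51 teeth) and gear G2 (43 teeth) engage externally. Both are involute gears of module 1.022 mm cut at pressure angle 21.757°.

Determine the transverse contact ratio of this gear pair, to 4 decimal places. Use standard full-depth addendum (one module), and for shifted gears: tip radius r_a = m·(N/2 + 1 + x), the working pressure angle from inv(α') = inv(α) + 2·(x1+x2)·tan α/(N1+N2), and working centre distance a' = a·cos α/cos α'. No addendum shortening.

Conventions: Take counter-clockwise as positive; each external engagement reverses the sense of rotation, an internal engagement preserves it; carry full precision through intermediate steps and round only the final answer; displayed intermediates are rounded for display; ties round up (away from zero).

class = single-mesh tooth geometry [involute pair 51T × 43T, m = 1.022]
base radii: r_b1 = 24.204526, r_b2 = 20.407737
tip radii: r_a1 = 27.083000, r_a2 = 22.995000
no profile shift: α' = α, a' = a
action lengths: √(r_a1²−r_b1²) = 12.150301, √(r_a2²−r_b2²) = 10.596900
base pitch p_b = π·m·cos α = 2.981991
CR = (12.150301 + 10.596900 − 48.034000·sin 21.75700°)/2.981991 = 1.657414
contact ratio ≈ 1.6574

1.6574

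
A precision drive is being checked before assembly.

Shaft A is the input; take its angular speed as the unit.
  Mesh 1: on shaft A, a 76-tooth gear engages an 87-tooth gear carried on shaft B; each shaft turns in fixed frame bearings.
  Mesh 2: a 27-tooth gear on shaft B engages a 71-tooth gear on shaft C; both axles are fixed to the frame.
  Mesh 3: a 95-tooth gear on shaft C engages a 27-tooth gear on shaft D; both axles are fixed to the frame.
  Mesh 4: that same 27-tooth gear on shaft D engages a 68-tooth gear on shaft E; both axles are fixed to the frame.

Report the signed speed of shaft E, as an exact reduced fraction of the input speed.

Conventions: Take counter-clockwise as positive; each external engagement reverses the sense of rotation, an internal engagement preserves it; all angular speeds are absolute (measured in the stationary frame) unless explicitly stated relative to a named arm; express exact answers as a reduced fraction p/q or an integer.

16245/35003

4-mesh fixed-axis compound train (all bearings frame-fixed)
mesh 1 [76T→87T]: |ω|/ω_in = 1×76/87 = 76/87, sense flips to −
mesh 2 [27T→71T]: |ω|/ω_in = (76/87)×27/71 = 684/2059, sense flips to +
mesh 3 [95T→27T]: |ω|/ω_in = (684/2059)×95/27 = 7220/6177, sense flips to −
mesh 4 [27T→68T]: |ω|/ω_in = (7220/6177)×27/68 = 16245/35003, sense flips to +
signed output speed (× input speed) = 16245/35003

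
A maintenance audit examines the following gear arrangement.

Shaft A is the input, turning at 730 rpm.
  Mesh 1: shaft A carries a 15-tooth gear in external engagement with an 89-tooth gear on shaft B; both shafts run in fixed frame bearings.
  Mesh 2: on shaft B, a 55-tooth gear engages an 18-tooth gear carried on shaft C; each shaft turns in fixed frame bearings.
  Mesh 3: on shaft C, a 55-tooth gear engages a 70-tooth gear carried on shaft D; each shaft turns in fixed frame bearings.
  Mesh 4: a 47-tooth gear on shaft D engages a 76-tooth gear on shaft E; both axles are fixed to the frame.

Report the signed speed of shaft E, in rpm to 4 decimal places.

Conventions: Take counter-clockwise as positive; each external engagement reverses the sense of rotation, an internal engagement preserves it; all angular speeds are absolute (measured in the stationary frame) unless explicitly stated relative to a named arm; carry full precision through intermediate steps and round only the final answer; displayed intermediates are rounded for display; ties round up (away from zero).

+182.6683 rpm

topology: fixed-axis compound train — 4 meshes, A→E
mesh 1 [15T→89T]: ω = 730.0000×15/89 = 123.0337 rpm, sense flips to −
mesh 2 [55T→18T]: ω = 123.0337×55/18 = 375.9363 rpm, sense flips to +
mesh 3 [55T→70T]: ω = 375.9363×55/70 = 295.3785 rpm, sense flips to −
mesh 4 [47T→76T]: ω = 295.3785×47/76 = 182.6683 rpm, sense flips to +
signed output speed = +182.6683 rpm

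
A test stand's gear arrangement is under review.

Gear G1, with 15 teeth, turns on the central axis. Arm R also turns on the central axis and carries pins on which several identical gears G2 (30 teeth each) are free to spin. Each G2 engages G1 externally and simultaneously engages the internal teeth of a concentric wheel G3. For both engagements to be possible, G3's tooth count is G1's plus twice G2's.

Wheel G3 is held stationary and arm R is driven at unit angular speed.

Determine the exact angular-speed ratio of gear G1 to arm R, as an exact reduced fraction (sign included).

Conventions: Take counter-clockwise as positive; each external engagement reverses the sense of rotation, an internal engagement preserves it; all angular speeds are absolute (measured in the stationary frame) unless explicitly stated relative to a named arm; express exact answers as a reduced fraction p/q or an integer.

recognized (axles ride arm R): planetary set, 15/30/75 teeth
ring teeth: 15 + 2·30 = 75
15(ω_sun−ω_arm) = −75(ω_ring−ω_arm),  ω_ring = 0, ω_arm = 1
ω_sun = 1 − (75/15)(0−1) = 6
ω_out/ω_in = 6

6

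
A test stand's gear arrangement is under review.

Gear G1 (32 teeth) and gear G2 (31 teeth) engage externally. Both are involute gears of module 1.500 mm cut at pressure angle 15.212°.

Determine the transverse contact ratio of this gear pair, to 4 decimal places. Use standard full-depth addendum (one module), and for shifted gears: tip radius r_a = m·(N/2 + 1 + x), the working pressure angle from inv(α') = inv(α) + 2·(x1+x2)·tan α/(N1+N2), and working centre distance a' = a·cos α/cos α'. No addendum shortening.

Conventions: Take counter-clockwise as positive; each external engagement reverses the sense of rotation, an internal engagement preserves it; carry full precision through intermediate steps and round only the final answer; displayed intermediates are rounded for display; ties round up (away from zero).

1.9188

recognized (one external pair, fixed centres): single-mesh tooth geometry, m = 1.500, N1 = 32, N2 = 31
base radii: r_b1 = 23.159077, r_b2 = 22.435356
tip radii: r_a1 = 25.500000, r_a2 = 24.750000
no profile shift: α' = α, a' = a
action lengths: √(r_a1²−r_b1²) = 10.672728, √(r_a2²−r_b2²) = 10.450708
base pitch p_b = π·m·cos α = 4.547274
CR = (10.672728 + 10.450708 − 47.250000·sin 15.21200°)/4.547274 = 1.918830
contact ratio ≈ 1.9188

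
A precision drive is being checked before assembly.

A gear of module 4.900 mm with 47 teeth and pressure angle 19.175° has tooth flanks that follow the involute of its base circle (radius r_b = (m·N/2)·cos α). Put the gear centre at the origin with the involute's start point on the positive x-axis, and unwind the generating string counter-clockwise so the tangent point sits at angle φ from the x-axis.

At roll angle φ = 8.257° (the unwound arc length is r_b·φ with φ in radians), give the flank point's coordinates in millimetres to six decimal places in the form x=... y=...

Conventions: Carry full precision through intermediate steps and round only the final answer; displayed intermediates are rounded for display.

class = single-mesh tooth geometry [base-circle involute, m = 4.900, 47T]
pitch radius r_p = m·N/2 = 4.900·47/2 = 115.150000
base radius r_b = r_p·cos α = 115.150000·cos 19.175° = 108.761452
roll angle φ = 8.257° = 0.14411184 rad
x = r_b·(cos φ + φ·sin φ) = 109.884986
y = r_b·(sin φ − φ·cos φ) = 0.108281

x=109.884986 y=0.108281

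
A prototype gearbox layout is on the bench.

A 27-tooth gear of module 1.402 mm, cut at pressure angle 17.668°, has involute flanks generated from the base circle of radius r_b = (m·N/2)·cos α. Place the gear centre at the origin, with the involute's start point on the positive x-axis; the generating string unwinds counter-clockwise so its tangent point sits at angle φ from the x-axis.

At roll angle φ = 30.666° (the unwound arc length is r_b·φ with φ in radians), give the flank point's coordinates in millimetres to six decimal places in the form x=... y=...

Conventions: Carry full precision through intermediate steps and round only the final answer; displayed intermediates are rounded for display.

x=20.435242 y=0.895546

class = single-mesh tooth geometry [base-circle involute, m = 1.402, 27T]
pitch radius r_p = m·N/2 = 1.402·27/2 = 18.927000
base radius r_b = r_p·cos α = 18.927000·cos 17.668° = 18.034235
roll angle φ = 30.666° = 0.53522267 rad
x = r_b·(cos φ + φ·sin φ) = 20.435242
y = r_b·(sin φ − φ·cos φ) = 0.895546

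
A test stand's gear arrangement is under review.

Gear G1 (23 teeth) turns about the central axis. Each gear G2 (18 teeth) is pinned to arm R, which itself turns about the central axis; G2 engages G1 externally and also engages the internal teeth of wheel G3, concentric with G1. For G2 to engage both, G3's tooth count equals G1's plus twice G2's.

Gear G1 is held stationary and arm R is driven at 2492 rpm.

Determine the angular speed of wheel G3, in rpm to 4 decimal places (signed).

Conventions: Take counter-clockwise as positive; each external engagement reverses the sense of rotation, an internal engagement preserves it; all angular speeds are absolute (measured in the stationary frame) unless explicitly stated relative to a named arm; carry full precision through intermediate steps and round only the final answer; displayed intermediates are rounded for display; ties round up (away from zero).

recognized (axles ride arm R): planetary set, 23/18/59 teeth
normalise by the input: solve with ω_arm = 1, then scale by 2492 rpm
ring teeth: 23 + 2·18 = 59
23(ω_sun−ω_arm) = −59(ω_ring−ω_arm),  ω_sun = 0, ω_arm = 1
ω_ring = 1 − (23/59)(0−1) = 82/59
scale: ω_ring = 82/59 × 2492 rpm = +3463.4576 rpm

+3463.4576 rpm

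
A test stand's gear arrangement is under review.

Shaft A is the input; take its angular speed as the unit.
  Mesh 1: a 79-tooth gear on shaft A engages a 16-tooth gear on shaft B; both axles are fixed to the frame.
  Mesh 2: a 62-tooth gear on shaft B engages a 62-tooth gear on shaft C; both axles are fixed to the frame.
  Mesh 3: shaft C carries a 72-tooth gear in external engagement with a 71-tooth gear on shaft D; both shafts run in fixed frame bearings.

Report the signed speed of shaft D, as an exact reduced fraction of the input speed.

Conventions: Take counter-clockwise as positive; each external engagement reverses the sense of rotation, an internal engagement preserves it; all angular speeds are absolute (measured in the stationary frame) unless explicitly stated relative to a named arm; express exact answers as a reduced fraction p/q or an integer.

3-mesh fixed-axis compound train (all bearings frame-fixed)
mesh 1 [79T→16T]: |ω|/ω_in = 1×79/16 = 79/16, sense flips to −
mesh 2 [62T→62T]: |ω|/ω_in = (79/16)×62/62 = 79/16, sense flips to +
mesh 3 [72T→71T]: |ω|/ω_in = (79/16)×72/71 = 711/142, sense flips to −
signed output speed (× input speed) = -711/142

-711/142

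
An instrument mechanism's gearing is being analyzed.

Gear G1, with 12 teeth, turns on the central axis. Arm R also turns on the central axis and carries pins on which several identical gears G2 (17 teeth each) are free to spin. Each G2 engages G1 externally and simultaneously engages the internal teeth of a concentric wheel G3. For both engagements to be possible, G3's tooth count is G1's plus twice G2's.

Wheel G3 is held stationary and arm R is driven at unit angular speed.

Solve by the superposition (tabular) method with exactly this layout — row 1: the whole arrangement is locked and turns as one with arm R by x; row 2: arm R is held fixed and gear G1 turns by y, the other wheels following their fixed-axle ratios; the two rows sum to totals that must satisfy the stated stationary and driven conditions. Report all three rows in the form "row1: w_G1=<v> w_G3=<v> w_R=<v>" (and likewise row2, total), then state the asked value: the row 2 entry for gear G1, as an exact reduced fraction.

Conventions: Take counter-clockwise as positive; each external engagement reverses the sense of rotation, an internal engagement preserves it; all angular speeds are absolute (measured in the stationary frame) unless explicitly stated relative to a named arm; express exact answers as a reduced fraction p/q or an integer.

row1: w_G1=1 w_G3=1 w_R=1
row2: w_G1=23/6 w_G3=-1 w_R=0
total: w_G1=29/6 w_G3=0 w_R=1
asked value: 23/6

class = planetary set [G3 = 12+2·17 = 46; Willis about the carrier]
superposition row 1 [locked train]: every member turns x
superposition row 2 [arm held]: sun y, ring −(12/46)·y, arm 0
boundary: total ω_ring = x − (12/46)·y = 0 and total ω_arm = x = 1  ⇒  y = 23/6, x = 1
row 2 ring = −(12/46)·23/6 = -1
totals (row 1 + row 2): sun 1 + 23/6 = 29/6, ring 1 + (-1) = 0, arm 1 + 0 = 1
asked cell (row2, sun) = 23/6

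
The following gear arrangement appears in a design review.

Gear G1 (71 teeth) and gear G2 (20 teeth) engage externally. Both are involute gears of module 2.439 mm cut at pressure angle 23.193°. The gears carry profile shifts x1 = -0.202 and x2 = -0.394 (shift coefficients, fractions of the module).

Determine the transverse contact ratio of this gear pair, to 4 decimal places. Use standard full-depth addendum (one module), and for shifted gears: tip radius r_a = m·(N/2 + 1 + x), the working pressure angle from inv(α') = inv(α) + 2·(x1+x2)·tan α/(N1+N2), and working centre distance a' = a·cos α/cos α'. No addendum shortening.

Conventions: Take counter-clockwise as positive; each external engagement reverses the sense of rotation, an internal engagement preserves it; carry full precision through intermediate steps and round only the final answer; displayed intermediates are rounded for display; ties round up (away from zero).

1.6999

single-mesh involute tooth geometry (71T engaging 20T at module 2.439)
base radii: r_b1 = 79.587040, r_b2 = 22.418885
tip radii: r_a1 = 88.530822, r_a2 = 25.868034
inv(α') = inv(23.193°) + 2·(-0.202-0.394)·tan α/(71+20) = 0.01804942  ⇒  α' = 21.27012°
a' = a·cos α / cos α' = 110.9745·cos 23.193°/cos 21.27012° = 109.462447
action lengths: √(r_a1²−r_b1²) = 38.776403, √(r_a2²−r_b2²) = 12.905379
base pitch p_b = π·m·cos α = 7.043100
CR = (38.776403 + 12.905379 − 109.462447·sin 21.27012°)/7.043100 = 1.699906
contact ratio ≈ 1.6999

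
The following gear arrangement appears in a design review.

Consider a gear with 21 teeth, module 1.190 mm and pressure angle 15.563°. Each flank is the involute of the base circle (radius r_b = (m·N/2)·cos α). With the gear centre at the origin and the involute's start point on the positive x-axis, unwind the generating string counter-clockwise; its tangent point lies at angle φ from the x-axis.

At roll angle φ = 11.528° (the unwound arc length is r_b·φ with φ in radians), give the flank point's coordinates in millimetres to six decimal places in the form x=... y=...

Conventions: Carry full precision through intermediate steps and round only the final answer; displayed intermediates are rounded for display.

single-mesh involute tooth geometry (21T wheel at module 1.190)
pitch radius r_p = m·N/2 = 1.190·21/2 = 12.495000
base radius r_b = r_p·cos α = 12.495000·cos 15.563° = 12.036884
roll angle φ = 11.528° = 0.20120156 rad
x = r_b·(cos φ + φ·sin φ) = 12.278062
y = r_b·(sin φ − φ·cos φ) = 0.032548

x=12.278062 y=0.032548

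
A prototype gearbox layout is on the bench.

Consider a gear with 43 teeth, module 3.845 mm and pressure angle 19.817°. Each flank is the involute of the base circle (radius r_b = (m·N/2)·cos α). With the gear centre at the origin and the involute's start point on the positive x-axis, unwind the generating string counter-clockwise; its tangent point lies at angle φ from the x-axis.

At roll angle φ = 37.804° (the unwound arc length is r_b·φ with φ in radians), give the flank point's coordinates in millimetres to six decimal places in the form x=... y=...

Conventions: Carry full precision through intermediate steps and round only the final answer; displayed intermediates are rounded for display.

single-mesh involute tooth geometry (43T wheel at module 3.845)
pitch radius r_p = m·N/2 = 3.845·43/2 = 82.667500
base radius r_b = r_p·cos α = 82.667500·cos 19.817° = 77.771949
roll angle φ = 37.804° = 0.65980427 rad
x = r_b·(cos φ + φ·sin φ) = 92.902272
y = r_b·(sin φ − φ·cos φ) = 7.127239

x=92.902272 y=7.127239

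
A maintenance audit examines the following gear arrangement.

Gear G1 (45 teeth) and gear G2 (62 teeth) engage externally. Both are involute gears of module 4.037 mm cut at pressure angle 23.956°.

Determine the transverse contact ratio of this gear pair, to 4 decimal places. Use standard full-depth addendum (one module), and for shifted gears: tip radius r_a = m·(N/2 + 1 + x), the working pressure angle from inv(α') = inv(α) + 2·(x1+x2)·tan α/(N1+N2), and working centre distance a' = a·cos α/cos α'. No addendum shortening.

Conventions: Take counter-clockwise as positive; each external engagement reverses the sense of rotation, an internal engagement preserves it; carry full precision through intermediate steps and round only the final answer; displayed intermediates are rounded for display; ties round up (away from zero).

single-mesh involute tooth geometry (45T engaging 62T at module 4.037)
base radii: r_b1 = 83.007965, r_b2 = 114.366530
tip radii: r_a1 = 94.869500, r_a2 = 129.184000
no profile shift: α' = α, a' = a
action lengths: √(r_a1²−r_b1²) = 45.933645, √(r_a2²−r_b2²) = 60.073312
base pitch p_b = π·m·cos α = 11.590098
CR = (45.933645 + 60.073312 − 215.979500·sin 23.95600°)/11.590098 = 1.579946
contact ratio ≈ 1.5799

1.5799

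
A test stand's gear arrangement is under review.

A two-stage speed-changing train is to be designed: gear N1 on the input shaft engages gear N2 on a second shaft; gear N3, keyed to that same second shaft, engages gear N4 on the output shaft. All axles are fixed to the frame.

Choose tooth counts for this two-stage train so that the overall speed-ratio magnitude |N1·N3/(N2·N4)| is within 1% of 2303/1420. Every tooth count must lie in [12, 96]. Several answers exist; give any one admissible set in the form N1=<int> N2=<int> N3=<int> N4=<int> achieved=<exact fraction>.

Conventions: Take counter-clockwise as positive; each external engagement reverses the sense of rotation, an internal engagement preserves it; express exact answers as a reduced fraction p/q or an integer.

class = fixed-axis compound train [2-stage, 2303/1420 wanted]
target = 2303/1420 in lowest terms: an exact hit needs N1·N3 = k·2303 and N2·N4 = k·1420 for one integer k, every count in [12, 96]; additionally prefer no 1:1 stage (N1 ≠ N2, N3 ≠ N4)
k = 1: N1·N3 = 2303 = 47·49, N2·N4 = 1420 = 20·71
achieved = 47·49/(20·71) = 2303/1420; |achieved − target| = 0 ≤ 2303/142000 ✓

N1=47 N2=20 N3=49 N4=71 achieved=2303/1420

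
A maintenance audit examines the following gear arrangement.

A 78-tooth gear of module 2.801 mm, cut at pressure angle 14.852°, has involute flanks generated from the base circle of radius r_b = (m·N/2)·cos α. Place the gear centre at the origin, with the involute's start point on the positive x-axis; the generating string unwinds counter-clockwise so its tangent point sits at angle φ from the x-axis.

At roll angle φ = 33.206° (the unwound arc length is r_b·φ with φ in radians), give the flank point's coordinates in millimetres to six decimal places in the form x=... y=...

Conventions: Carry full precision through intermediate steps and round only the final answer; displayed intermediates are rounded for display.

x=121.860809 y=6.624043

topology: single-mesh involute geometry — m = 2.801, N = 78
pitch radius r_p = m·N/2 = 2.801·78/2 = 109.239000
base radius r_b = r_p·cos α = 109.239000·cos 14.852° = 105.589451
roll angle φ = 33.206° = 0.57955403 rad
x = r_b·(cos φ + φ·sin φ) = 121.860809
y = r_b·(sin φ − φ·cos φ) = 6.624043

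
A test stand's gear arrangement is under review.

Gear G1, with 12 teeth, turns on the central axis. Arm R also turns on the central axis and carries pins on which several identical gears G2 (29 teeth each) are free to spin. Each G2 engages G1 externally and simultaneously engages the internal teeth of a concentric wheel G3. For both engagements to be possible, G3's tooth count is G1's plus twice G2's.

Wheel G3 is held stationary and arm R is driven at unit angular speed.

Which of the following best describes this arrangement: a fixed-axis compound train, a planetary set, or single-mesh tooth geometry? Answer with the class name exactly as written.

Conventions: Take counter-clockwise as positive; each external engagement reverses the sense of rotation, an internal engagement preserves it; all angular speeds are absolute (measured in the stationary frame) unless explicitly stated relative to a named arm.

planetary set

class = planetary set [G3 = 12+2·29 = 70; Willis about the carrier]
classification: planetary set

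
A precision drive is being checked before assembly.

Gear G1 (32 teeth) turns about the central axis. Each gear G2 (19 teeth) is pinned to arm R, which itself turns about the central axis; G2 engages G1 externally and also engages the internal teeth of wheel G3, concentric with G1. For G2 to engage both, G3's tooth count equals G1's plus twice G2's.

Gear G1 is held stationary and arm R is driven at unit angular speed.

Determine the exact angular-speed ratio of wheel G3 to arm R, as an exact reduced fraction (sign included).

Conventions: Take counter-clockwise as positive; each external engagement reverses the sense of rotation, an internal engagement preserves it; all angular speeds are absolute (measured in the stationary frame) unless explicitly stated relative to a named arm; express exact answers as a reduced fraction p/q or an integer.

class = planetary set [G3 = 32+2·19 = 70; Willis about the carrier]
ring teeth: 32 + 2·19 = 70
32(ω_sun−ω_arm) = −70(ω_ring−ω_arm),  ω_sun = 0, ω_arm = 1
ω_ring = 1 − (32/70)(0−1) = 51/35
ω_out/ω_in = 51/35

51/35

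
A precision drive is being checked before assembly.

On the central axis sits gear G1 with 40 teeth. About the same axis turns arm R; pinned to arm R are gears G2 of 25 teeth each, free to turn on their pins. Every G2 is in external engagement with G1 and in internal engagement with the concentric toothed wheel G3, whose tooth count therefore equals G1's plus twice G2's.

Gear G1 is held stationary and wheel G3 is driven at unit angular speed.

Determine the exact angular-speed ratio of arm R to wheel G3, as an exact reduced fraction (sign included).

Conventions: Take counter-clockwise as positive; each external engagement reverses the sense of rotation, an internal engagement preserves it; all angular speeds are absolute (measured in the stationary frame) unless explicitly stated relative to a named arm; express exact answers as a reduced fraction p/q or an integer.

planetary set (40T centre, 25T on arm, 90T internal) — Willis relation
ring teeth: 40 + 2·25 = 90
40(ω_sun−ω_arm) = −90(ω_ring−ω_arm),  ω_sun = 0, ω_ring = 1
40(0−ω_arm) = −90(1−ω_arm)  ⇒  130·ω_arm = 90  ⇒  ω_arm = 9/13
ω_out/ω_in = 9/13

9/13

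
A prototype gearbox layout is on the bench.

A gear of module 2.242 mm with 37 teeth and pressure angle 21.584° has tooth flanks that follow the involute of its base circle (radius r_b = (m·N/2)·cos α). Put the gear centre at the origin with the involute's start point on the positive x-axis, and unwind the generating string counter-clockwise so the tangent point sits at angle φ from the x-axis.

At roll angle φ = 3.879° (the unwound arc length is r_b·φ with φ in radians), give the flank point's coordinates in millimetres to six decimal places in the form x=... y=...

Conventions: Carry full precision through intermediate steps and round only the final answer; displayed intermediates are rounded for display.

x=38.656889 y=0.003988

class = single-mesh tooth geometry [base-circle involute, m = 2.242, 37T]
pitch radius r_p = m·N/2 = 2.242·37/2 = 41.477000
base radius r_b = r_p·cos α = 41.477000·cos 21.584° = 38.568602
roll angle φ = 3.879° = 0.06770132 rad
x = r_b·(cos φ + φ·sin φ) = 38.656889
y = r_b·(sin φ − φ·cos φ) = 0.003988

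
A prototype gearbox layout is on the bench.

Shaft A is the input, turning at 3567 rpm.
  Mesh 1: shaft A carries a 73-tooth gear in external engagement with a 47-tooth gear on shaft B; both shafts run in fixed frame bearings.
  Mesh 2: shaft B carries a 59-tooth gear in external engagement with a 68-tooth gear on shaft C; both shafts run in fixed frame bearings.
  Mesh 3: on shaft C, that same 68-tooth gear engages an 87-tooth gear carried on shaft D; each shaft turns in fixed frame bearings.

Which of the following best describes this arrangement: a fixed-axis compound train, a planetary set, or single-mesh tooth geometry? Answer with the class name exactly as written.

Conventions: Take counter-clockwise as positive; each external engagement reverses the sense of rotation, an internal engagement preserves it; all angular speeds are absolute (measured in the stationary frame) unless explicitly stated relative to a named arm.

class = fixed-axis compound train [3 meshes; 3 ratios multiply, 3 sense flips]
classification: fixed-axis compound train

fixed-axis compound train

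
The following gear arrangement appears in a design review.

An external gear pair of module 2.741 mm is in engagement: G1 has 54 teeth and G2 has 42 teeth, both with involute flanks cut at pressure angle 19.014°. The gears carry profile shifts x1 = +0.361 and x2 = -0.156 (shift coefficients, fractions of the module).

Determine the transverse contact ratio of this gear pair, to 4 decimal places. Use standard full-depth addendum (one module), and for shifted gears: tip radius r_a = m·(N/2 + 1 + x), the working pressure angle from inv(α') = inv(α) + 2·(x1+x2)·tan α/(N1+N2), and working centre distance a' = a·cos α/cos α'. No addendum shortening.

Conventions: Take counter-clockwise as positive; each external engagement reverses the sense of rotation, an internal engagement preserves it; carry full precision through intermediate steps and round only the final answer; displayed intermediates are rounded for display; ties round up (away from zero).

single-mesh involute tooth geometry (54T engaging 42T at module 2.741)
base radii: r_b1 = 69.969104, r_b2 = 54.420414
tip radii: r_a1 = 77.737501, r_a2 = 59.874404
inv(α') = inv(19.014°) + 2·(+0.361-0.156)·tan α/(54+42) = 0.01421578  ⇒  α' = 19.69723°
a' = a·cos α / cos α' = 131.5680·cos 19.014°/cos 19.69723° = 132.120295
action lengths: √(r_a1²−r_b1²) = 33.873937, √(r_a2²−r_b2²) = 24.967234
base pitch p_b = π·m·cos α = 8.141275
CR = (33.873937 + 24.967234 − 132.120295·sin 19.69723°)/8.141275 = 1.757717
contact ratio ≈ 1.7577

1.7577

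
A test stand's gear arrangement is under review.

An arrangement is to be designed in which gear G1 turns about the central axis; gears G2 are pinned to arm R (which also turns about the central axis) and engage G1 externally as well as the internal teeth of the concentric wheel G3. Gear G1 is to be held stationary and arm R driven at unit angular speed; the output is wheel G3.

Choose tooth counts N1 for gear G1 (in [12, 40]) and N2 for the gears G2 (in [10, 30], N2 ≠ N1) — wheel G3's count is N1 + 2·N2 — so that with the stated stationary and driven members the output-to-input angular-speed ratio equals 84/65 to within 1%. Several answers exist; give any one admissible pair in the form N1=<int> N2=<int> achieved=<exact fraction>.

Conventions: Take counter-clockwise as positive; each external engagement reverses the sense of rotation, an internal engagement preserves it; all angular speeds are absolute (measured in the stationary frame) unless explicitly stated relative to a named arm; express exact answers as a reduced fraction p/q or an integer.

N1=19 N2=23 achieved=84/65

planetary set to be sized for 84/65 (Willis relation)
Willis with ω_sun = 0: ω_ring/ω_arm = (N1+N3)/N3; set equal to 84/65  ⇒  N3/N1 = 1/(84/65 − 1) = 65/19
N3 = N1 + 2·N2  ⇒  N2/N1 = (N3/N1 − 1)/2 = (65/19 − 1)/2 = 23/19
smallest multiple with N1 ≥ 12 and N2 ≥ 10: k = 1  ⇒  N1 = 1·19 = 19, N2 = 1·23 = 23 (N1 ≤ 40, N2 ≤ 30, N2 ≠ N1 ✓), N3 = 19 + 2·23 = 65
check: (N1+N3)/N3 with N1 = 19, N3 = 65 gives 84/65; |achieved − target| = 0 ≤ 21/1625 ✓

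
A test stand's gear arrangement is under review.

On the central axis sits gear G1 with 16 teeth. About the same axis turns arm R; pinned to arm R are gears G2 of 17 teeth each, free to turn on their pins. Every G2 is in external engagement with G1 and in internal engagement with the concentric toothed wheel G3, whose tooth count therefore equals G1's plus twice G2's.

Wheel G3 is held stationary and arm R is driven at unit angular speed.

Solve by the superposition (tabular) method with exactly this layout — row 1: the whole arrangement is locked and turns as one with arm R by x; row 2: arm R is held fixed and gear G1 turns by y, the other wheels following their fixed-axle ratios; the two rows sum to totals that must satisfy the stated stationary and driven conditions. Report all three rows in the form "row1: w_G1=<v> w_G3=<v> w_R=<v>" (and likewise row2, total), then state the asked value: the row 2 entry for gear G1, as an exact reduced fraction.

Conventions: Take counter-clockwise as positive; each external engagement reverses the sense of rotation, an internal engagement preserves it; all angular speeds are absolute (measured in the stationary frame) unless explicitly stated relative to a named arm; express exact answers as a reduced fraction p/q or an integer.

class = planetary set [G3 = 16+2·17 = 50; Willis about the carrier]
row 1: whole set turns with the arm by x
row 2 — arm fixed, fixed-axis ratios: sun y, ring −(16/50)·y, arm 0
boundary: total ω_ring = x − (16/50)·y = 0 and total ω_arm = x = 1  ⇒  y = 25/8, x = 1
row 2 ring = −(16/50)·25/8 = -1
totals (row 1 + row 2): sun 1 + 25/8 = 33/8, ring 1 + (-1) = 0, arm 1 + 0 = 1
asked cell (row2, sun) = 25/8

row1: w_G1=1 w_G3=1 w_R=1
row2: w_G1=25/8 w_G3=-1 w_R=0
total: w_G1=33/8 w_G3=0 w_R=1
asked value: 25/8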